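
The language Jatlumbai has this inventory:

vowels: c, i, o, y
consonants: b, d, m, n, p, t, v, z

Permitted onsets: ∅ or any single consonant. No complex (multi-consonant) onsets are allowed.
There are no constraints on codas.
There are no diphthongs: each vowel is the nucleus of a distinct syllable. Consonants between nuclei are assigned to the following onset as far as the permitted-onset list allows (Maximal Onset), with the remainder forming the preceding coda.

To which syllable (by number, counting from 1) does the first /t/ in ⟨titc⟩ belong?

1

The vowels are i, c — 2 nuclei, so 2 syllables.
Between /i/ (V1) and /c/ (V2): just /t/ — single C goes to the following onset.
Result: ti.tc.
The first /t/ is in the onset of syllable 1 (/ti/).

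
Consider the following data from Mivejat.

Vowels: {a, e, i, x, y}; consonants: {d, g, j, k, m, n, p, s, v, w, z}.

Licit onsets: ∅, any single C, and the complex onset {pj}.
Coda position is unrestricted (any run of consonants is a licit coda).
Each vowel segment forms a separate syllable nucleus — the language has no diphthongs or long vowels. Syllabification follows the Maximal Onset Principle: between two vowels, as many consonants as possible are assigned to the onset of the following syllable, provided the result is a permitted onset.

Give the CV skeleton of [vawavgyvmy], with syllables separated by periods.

CV.CVC.CVC.CV

Vowels present: a, a, y, y; each is a nucleus, giving 4 syllables.
/a…a/ gap (V1→V2): /w/ is a single consonant, so it becomes the next onset.
/a…y/ gap (V2→V3): /vg/ splits as /v/ + /g/ (/g/ is the longest suffix that is a licit onset).
/y…y/ gap (V3→V4): /vm/; trying suffixes from longest down, /m/ is the first permitted one, so coda /v/ | onset /m/.
So the parse is va.wav.gyv.my.
Mapping each syllable to C/V: /va/ → CV, /wav/ → CVC, /gyv/ → CVC, /my/ → CV.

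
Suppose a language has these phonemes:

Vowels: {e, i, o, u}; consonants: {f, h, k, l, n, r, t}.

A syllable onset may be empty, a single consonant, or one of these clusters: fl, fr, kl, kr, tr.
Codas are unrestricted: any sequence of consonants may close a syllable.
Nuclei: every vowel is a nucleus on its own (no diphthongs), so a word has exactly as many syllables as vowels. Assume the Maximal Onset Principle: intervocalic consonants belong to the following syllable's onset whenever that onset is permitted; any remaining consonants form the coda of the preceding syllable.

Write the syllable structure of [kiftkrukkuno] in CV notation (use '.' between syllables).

Vowels present: i, u, u, o; each is a nucleus, giving 4 syllables.
Between /i/ (V1) and /u/ (V2): /ftkr/ — longest licit onset from the right is /kr/, leaving /ft/ as coda.
Between /u/ (V2) and /u/ (V3): cluster /kk/ — the longest permitted-onset suffix is /k/; onset = /k/, preceding coda = /k/.
Between /u/ (V3) and /o/ (V4): /n/ → onset of the next syllable (single consonants are always licit onsets).
So the parse is kift.kruk.ku.no.
Mapping each syllable to C/V: /kift/ → CVCC, /kruk/ → CCVC, /ku/ → CV, /no/ → CV.

CVCC.CCVC.CV.CV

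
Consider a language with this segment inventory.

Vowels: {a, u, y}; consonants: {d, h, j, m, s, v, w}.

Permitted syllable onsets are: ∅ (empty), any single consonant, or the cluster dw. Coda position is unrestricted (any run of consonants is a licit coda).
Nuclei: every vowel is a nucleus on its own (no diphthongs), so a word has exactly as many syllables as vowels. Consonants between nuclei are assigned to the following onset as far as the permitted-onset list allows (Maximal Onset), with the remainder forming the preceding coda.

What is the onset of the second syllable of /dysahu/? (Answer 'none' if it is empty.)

s

The vowels are y, a, u — 3 nuclei, so 3 syllables.
/y…a/ gap (V1→V2): /s/ is a single consonant, so it becomes the next onset.
/a…u/ gap (V2→V3): /h/ → onset of the next syllable (single consonants are always licit onsets).
Result: dy.sa.hu.
Syllable 2 is /sa/: onset /s/, nucleus /a/, coda ∅.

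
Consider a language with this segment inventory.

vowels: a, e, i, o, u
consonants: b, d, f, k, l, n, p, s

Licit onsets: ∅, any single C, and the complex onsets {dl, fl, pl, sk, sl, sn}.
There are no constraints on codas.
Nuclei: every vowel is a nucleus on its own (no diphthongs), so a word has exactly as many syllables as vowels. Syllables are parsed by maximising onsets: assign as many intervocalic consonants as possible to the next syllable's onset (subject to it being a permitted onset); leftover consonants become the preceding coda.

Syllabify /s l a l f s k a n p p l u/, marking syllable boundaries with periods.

Nuclei (vowels): a, a, u → 3 syllables.
V1 /a/ – V2 /a/: /lfsk/ — longest licit onset from the right is /sk/, leaving /lf/ as coda.
V2 /a/ – V3 /u/: cluster /nppl/ — the longest permitted-onset suffix is /pl/; onset = /pl/, preceding coda = /np/.

slalf.skanp.plu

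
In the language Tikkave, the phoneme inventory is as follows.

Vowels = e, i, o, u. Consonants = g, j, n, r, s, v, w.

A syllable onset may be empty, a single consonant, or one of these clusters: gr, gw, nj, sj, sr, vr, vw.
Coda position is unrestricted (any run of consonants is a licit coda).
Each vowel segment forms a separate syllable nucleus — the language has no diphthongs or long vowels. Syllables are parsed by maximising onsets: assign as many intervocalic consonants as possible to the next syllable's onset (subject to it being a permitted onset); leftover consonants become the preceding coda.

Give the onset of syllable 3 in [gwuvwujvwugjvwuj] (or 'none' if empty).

The vowels are u, u, u, u — 4 nuclei, so 4 syllables.
/u…u/ gap (V1→V2): /vw/ is a licit onset in full, so it all attaches to the next syllable.
/u…u/ gap (V2→V3): /jvw/ — longest licit onset from the right is /vw/, leaving /j/ as coda.
/u…u/ gap (V3→V4): /gjvw/ — longest licit onset from the right is /vw/, leaving /gj/ as coda.
Putting it together: gwu.vwuj.vwugj.vwuj.
Syllable 3 is /vwugj/: onset /vw/, nucleus /u/, coda /gj/.

vw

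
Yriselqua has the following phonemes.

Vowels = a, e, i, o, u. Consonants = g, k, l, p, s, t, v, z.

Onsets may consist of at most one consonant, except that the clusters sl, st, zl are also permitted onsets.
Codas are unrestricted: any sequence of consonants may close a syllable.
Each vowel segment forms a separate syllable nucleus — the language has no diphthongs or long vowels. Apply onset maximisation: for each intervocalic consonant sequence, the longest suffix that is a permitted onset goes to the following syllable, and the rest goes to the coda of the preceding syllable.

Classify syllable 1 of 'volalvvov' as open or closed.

The vowels are o, a, o — 3 nuclei, so 3 syllables.
Between /o/ (V1) and /a/ (V2): /l/ is a single consonant, so it becomes the next onset.
Between /a/ (V2) and /o/ (V3): /lvv/ — longest licit onset from the right is /v/, leaving /lv/ as coda.
Result: vo.lalv.vov.
Syllable 1 is /vo/; it ends in its nucleus with no coda, so it is open.

open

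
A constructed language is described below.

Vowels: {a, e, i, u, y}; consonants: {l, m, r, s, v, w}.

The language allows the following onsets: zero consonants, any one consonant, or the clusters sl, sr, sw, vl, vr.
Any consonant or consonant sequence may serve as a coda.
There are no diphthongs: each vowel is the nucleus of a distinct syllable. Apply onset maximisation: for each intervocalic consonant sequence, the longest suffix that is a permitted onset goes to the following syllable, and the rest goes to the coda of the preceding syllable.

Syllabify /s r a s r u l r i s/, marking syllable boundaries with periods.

sra.srul.ris

The vowels are a, u, i — 3 nuclei, so 3 syllables.
V1 /a/ – V2 /u/: /sr/ is a licit onset in full, so it all attaches to the next syllable.
V2 /u/ – V3 /i/: /lr/ — longest licit onset from the right is /r/, leaving /l/ as coda.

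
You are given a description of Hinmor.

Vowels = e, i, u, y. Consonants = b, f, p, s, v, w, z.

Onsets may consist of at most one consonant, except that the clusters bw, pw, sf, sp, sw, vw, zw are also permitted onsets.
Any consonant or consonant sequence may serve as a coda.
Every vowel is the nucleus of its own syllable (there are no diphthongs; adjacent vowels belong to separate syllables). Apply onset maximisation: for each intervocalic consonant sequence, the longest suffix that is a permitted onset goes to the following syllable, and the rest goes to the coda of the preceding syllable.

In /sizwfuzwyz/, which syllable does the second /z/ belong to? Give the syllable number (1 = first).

Vowels present: i, u, y; each is a nucleus, giving 3 syllables.
/i…u/ gap (V1→V2): /zwf/ — longest licit onset from the right is /f/, leaving /zw/ as coda.
/u…y/ gap (V2→V3): /zw/ is a licit onset in full, so it all attaches to the next syllable.
Putting it together: sizw.fu.zwyz.
The second /z/ is in the onset of syllable 3 (/zwyz/).

3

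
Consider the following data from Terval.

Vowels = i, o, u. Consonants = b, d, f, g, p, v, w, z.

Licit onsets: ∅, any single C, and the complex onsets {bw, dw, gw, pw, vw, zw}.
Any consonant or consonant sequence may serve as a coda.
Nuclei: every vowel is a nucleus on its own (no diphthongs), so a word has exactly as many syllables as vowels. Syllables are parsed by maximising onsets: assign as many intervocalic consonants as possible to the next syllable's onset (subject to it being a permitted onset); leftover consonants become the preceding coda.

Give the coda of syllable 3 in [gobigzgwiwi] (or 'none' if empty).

The vowels are o, i, i, i — 4 nuclei, so 4 syllables.
Between /o/ (V1) and /i/ (V2): /b/ → onset of the next syllable (single consonants are always licit onsets).
Between /i/ (V2) and /i/ (V3): /gzgw/ — longest licit onset from the right is /gw/, leaving /gz/ as coda.
Between /i/ (V3) and /i/ (V4): /w/ is a single consonant, so it becomes the next onset.
Syllabification: go.bigz.gwi.wi.
Syllable 3 is /gwi/: onset /gw/, nucleus /i/, coda ∅.

none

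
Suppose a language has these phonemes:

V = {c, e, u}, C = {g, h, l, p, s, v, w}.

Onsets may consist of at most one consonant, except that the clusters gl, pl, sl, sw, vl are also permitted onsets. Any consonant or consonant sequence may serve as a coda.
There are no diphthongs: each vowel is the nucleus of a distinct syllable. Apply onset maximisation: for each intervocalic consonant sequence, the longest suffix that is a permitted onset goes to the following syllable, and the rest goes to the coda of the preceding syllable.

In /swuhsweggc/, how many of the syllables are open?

1

The vowels are u, e, c — 3 nuclei, so 3 syllables.
Between /u/ (V1) and /e/ (V2): /hsw/ splits as /h/ + /sw/ (/sw/ is the longest suffix that is a licit onset).
Between /e/ (V2) and /c/ (V3): /gg/ splits as /g/ + /g/ (/g/ is the longest suffix that is a licit onset).
Syllabification: swuh.sweg.gc.
Classifying each syllable: /swuh/ (closed), /sweg/ (closed), /gc/ (open).
Open syllables: 1.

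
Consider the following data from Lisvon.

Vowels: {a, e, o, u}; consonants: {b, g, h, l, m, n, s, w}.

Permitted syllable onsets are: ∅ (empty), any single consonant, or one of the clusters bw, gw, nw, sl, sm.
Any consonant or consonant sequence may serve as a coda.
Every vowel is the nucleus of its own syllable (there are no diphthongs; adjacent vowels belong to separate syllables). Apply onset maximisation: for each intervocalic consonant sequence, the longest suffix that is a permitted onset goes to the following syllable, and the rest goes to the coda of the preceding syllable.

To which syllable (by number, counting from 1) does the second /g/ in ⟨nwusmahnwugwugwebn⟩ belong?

Nuclei (vowels): u, a, u, u, e → 5 syllables.
σ1/σ2 boundary: /sm/ — entire cluster is a permitted onset → onset /sm/, coda ∅.
σ2/σ3 boundary: /hnw/; trying suffixes from longest down, /nw/ is the first permitted one, so coda /h/ | onset /nw/.
σ3/σ4 boundary: /gw/ is a licit onset in full, so it all attaches to the next syllable.
σ4/σ5 boundary: cluster /gw/ — /gw/ is itself a permitted onset, so the whole cluster goes right; preceding coda = ∅.
So the parse is nwu.smah.nwu.gwu.gwebn.
The second /g/ is in the onset of syllable 5 (/gwebn/).

5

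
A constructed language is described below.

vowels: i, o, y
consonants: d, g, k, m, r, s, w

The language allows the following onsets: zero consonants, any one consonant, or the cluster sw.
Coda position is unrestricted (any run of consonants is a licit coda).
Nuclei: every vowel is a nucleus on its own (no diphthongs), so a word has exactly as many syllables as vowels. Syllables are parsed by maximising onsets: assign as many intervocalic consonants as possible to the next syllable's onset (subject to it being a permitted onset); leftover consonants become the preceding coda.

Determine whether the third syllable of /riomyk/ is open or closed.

closed

The vowels are i, o, y — 3 nuclei, so 3 syllables.
Between /i/ (V1) and /o/ (V2): nothing intervenes; syllable break is V.V.
Between /o/ (V2) and /y/ (V3): just /m/ — single C goes to the following onset.
Result: ri.o.myk.
Syllable 3 is /myk/ with coda /k/, so it is closed.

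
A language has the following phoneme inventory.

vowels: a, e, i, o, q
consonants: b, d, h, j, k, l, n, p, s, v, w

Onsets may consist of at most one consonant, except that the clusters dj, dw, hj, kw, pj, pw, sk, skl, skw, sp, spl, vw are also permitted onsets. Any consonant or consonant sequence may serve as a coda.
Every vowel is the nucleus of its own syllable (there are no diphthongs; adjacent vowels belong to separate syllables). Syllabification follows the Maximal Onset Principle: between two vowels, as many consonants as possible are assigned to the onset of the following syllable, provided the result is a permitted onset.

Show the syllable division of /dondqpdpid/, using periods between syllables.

Nuclei (vowels): o, q, i → 3 syllables.
Between /o/ (V1) and /q/ (V2): /nd/; trying suffixes from longest down, /d/ is the first permitted one, so coda /n/ | onset /d/.
Between /q/ (V2) and /i/ (V3): cluster /pdp/ — the longest permitted-onset suffix is /p/; onset = /p/, preceding coda = /pd/.

don.dqpd.pid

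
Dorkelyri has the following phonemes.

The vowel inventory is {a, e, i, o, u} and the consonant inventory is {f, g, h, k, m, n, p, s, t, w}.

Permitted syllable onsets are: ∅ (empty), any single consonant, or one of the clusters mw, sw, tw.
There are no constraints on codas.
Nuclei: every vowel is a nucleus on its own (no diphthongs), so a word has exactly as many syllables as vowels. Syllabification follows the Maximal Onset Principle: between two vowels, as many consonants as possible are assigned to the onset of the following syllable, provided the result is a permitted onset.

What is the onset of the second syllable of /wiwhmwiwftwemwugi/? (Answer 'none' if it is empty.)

mw

Vowels present: i, i, e, u, i; each is a nucleus, giving 5 syllables.
V1 /i/ – V2 /i/: /whmw/ — longest licit onset from the right is /mw/, leaving /wh/ as coda.
V2 /i/ – V3 /e/: /wftw/ — longest licit onset from the right is /tw/, leaving /wf/ as coda.
V3 /e/ – V4 /u/: cluster /mw/ — /mw/ is itself a permitted onset, so the whole cluster goes right; preceding coda = ∅.
V4 /u/ – V5 /i/: /g/ → onset of the next syllable (single consonants are always licit onsets).
Syllabification: wiwh.mwiwf.twe.mwu.gi.
Syllable 2 is /mwiwf/: onset /mw/, nucleus /i/, coda /wf/.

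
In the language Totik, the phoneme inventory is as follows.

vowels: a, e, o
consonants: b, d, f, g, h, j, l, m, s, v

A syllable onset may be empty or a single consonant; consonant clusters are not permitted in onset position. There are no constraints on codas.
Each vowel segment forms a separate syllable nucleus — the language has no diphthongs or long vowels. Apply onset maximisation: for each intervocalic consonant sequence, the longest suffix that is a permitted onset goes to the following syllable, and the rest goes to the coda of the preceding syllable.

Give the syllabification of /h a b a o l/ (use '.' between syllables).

Vowels present: a, a, o; each is a nucleus, giving 3 syllables.
Between /a/ (V1) and /a/ (V2): /b/ → onset of the next syllable (single consonants are always licit onsets).
Between /a/ (V2) and /o/ (V3): no consonants, so the boundary falls immediately after /a/.

ha.ba.ol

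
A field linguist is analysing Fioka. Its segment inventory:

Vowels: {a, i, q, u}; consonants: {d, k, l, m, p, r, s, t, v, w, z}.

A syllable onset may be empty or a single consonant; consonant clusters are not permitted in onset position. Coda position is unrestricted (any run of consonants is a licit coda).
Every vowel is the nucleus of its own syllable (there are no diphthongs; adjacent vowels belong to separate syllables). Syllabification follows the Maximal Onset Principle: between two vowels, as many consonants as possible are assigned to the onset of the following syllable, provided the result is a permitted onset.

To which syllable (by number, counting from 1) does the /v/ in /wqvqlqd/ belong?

Nuclei (vowels): q, q, q → 3 syllables.
σ1/σ2 boundary: /v/ → onset of the next syllable (single consonants are always licit onsets).
σ2/σ3 boundary: just /l/ — single C goes to the following onset.
So the parse is wq.vq.lqd.
The /v/ is in the onset of syllable 2 (/vq/).

2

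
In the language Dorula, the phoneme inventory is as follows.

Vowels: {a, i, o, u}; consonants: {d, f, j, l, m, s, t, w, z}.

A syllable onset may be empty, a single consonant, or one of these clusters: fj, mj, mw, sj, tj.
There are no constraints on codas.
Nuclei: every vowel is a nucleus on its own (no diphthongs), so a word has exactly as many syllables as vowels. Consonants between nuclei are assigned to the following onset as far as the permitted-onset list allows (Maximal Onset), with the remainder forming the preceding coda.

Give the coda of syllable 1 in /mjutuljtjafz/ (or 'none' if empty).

Vowels present: u, u, a; each is a nucleus, giving 3 syllables.
/u…u/ gap (V1→V2): /t/ is a single consonant, so it becomes the next onset.
/u…a/ gap (V2→V3): /ljtj/ — longest licit onset from the right is /tj/, leaving /lj/ as coda.
So the parse is mju.tulj.tjafz.
Syllable 1 is /mju/: onset /mj/, nucleus /u/, coda ∅.

none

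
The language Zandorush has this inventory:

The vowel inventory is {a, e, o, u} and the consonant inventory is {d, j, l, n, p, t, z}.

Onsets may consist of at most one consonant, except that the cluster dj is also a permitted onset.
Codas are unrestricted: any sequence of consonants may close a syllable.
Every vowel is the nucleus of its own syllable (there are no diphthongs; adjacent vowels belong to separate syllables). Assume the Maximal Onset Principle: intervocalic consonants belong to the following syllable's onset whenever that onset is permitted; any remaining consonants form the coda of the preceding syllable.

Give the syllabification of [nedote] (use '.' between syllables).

The vowels are e, o, e — 3 nuclei, so 3 syllables.
V1 /e/ – V2 /o/: /d/ → onset of the next syllable (single consonants are always licit onsets).
V2 /o/ – V3 /e/: just /t/ — single C goes to the following onset.

ne.do.te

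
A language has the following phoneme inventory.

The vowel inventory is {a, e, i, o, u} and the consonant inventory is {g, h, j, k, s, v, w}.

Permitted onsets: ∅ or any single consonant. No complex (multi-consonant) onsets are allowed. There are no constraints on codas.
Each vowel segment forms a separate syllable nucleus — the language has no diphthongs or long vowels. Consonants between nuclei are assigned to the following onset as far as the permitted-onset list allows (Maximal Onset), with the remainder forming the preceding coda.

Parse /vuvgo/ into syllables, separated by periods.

vuv.go

Vowels present: u, o; each is a nucleus, giving 2 syllables.
/u…o/ gap (V1→V2): /vg/; trying suffixes from longest down, /g/ is the first permitted one, so coda /v/ | onset /g/.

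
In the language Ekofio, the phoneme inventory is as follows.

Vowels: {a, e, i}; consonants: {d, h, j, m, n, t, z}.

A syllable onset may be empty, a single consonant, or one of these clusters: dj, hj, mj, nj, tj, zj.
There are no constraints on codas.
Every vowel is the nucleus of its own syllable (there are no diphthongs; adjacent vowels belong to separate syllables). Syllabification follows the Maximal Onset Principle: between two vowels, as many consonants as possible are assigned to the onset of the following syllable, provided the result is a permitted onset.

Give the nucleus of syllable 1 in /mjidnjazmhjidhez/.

Nuclei (vowels): i, a, i, e → 4 syllables.
The first nucleus (vowel 1 from the left) is /i/.

i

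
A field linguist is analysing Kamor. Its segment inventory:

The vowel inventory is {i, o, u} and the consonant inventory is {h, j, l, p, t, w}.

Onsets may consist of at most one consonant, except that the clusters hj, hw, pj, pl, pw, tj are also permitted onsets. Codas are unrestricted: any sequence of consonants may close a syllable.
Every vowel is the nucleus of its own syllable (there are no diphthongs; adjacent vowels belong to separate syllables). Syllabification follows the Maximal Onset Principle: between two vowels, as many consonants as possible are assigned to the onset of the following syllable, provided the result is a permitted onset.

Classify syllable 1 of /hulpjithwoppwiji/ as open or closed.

Vowels present: u, i, o, i, i; each is a nucleus, giving 5 syllables.
/u…i/ gap (V1→V2): /lpj/ — longest licit onset from the right is /pj/, leaving /l/ as coda.
/i…o/ gap (V2→V3): /thw/ splits as /t/ + /hw/ (/hw/ is the longest suffix that is a licit onset).
/o…i/ gap (V3→V4): /ppw/; trying suffixes from longest down, /pw/ is the first permitted one, so coda /p/ | onset /pw/.
/i…i/ gap (V4→V5): /j/ is a single consonant, so it becomes the next onset.
Syllabification: hul.pjit.hwop.pwi.ji.
Syllable 1 is /hul/ with coda /l/, so it is closed.

closed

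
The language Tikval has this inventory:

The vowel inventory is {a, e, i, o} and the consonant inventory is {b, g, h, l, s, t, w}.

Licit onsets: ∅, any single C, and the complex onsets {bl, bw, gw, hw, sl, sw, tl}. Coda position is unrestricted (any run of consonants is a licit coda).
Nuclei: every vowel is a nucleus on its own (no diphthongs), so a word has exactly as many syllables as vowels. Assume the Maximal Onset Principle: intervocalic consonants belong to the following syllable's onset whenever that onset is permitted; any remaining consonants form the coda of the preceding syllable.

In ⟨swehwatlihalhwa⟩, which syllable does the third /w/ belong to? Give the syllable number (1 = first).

Nuclei (vowels): e, a, i, a, a → 5 syllables.
Between /e/ (V1) and /a/ (V2): cluster /hw/ — /hw/ is itself a permitted onset, so the whole cluster goes right; preceding coda = ∅.
Between /a/ (V2) and /i/ (V3): /tl/ — entire cluster is a permitted onset → onset /tl/, coda ∅.
Between /i/ (V3) and /a/ (V4): /h/ is a single consonant, so it becomes the next onset.
Between /a/ (V4) and /a/ (V5): /lhw/; trying suffixes from longest down, /hw/ is the first permitted one, so coda /l/ | onset /hw/.
Result: swe.hwa.tli.hal.hwa.
The third /w/ is in the onset of syllable 5 (/hwa/).

5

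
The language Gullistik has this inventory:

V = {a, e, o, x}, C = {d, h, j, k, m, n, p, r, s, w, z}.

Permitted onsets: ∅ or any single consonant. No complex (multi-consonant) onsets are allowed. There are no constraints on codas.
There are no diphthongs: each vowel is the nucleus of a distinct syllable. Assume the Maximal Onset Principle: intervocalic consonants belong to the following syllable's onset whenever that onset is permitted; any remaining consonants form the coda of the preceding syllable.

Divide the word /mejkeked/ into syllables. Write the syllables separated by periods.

mej.ke.ked

The vowels are e, e, e — 3 nuclei, so 3 syllables.
σ1/σ2 boundary: /jk/ splits as /j/ + /k/ (/k/ is the longest suffix that is a licit onset).
σ2/σ3 boundary: /k/ → onset of the next syllable (single consonants are always licit onsets).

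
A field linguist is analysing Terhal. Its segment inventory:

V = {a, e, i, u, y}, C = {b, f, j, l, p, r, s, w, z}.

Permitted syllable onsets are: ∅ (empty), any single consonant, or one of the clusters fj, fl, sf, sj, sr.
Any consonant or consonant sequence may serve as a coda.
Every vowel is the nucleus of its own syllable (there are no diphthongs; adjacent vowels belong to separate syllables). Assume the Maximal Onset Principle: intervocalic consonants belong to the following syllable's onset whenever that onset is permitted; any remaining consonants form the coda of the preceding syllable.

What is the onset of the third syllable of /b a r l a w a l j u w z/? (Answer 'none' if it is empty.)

The vowels are a, a, a, u — 4 nuclei, so 4 syllables.
/a…a/ gap (V1→V2): cluster /rl/ — the longest permitted-onset suffix is /l/; onset = /l/, preceding coda = /r/.
/a…a/ gap (V2→V3): /w/ is a single consonant, so it becomes the next onset.
/a…u/ gap (V3→V4): /lj/ splits as /l/ + /j/ (/j/ is the longest suffix that is a licit onset).
Putting it together: bar.la.wal.juwz.
Syllable 3 is /wal/: onset /w/, nucleus /a/, coda /l/.

w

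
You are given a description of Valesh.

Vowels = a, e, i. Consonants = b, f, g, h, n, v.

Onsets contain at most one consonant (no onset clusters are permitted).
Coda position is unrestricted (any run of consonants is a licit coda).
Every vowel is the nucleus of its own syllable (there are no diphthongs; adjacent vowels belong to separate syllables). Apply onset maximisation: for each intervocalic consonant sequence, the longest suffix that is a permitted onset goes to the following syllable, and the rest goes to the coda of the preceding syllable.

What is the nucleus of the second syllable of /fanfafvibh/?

a

Nuclei (vowels): a, a, i → 3 syllables.
The second nucleus (vowel 2 from the left) is /a/.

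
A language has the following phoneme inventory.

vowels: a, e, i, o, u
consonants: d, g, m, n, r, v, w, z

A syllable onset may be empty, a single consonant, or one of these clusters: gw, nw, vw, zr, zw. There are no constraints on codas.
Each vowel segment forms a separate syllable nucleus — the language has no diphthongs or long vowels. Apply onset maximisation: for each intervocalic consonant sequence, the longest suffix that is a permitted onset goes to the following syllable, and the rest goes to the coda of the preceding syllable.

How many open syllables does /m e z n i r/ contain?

0

Vowels present: e, i; each is a nucleus, giving 2 syllables.
V1 /e/ – V2 /i/: /zn/; trying suffixes from longest down, /n/ is the first permitted one, so coda /z/ | onset /n/.
Result: mez.nir.
Classifying each syllable: /mez/ (closed), /nir/ (closed).
Open syllables: 0.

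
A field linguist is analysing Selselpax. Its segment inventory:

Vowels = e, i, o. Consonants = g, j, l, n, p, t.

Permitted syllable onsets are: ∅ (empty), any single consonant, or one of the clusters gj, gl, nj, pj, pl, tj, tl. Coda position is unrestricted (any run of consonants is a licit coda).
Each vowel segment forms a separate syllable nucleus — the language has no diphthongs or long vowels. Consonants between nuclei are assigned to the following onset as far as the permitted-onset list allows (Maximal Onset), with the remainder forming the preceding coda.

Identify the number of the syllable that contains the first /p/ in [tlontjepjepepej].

Vowels present: o, e, e, e, e; each is a nucleus, giving 5 syllables.
/o…e/ gap (V1→V2): /ntj/; trying suffixes from longest down, /tj/ is the first permitted one, so coda /n/ | onset /tj/.
/e…e/ gap (V2→V3): cluster /pj/ — /pj/ is itself a permitted onset, so the whole cluster goes right; preceding coda = ∅.
/e…e/ gap (V3→V4): just /p/ — single C goes to the following onset.
/e…e/ gap (V4→V5): /p/ → onset of the next syllable (single consonants are always licit onsets).
Putting it together: tlon.tje.pje.pe.pej.
The first /p/ is in the onset of syllable 3 (/pje/).

3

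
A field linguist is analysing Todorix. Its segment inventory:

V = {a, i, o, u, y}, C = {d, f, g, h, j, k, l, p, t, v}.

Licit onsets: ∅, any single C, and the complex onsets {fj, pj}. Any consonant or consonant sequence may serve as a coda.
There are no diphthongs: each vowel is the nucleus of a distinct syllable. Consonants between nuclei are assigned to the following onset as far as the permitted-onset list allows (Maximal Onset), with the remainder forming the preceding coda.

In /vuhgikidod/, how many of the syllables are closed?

Nuclei (vowels): u, i, i, o → 4 syllables.
Between /u/ (V1) and /i/ (V2): /hg/ splits as /h/ + /g/ (/g/ is the longest suffix that is a licit onset).
Between /i/ (V2) and /i/ (V3): /k/ is a single consonant, so it becomes the next onset.
Between /i/ (V3) and /o/ (V4): /d/ is a single consonant, so it becomes the next onset.
So the parse is vuh.gi.ki.dod.
Classifying each syllable: /vuh/ (closed), /gi/ (open), /ki/ (open), /dod/ (closed).
Closed syllables: 2.

2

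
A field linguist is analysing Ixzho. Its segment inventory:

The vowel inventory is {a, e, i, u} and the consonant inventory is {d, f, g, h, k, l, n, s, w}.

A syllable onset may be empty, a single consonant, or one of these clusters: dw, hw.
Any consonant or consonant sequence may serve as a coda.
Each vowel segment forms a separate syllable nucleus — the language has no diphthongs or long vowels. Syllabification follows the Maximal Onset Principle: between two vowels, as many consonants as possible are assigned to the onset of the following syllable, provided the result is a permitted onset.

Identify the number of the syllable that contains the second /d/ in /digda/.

2

The vowels are i, a — 2 nuclei, so 2 syllables.
Between /i/ (V1) and /a/ (V2): /gd/ splits as /g/ + /d/ (/d/ is the longest suffix that is a licit onset).
Result: dig.da.
The second /d/ is in the onset of syllable 2 (/da/).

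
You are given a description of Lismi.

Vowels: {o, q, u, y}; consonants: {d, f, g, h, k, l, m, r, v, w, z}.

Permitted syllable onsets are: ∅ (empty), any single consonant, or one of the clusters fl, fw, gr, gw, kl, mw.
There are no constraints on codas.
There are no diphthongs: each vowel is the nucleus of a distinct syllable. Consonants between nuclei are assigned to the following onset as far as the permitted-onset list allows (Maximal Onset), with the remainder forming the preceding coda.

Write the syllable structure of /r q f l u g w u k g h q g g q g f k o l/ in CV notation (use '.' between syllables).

Vowels present: q, u, u, q, q, o; each is a nucleus, giving 6 syllables.
σ1/σ2 boundary: cluster /fl/ — /fl/ is itself a permitted onset, so the whole cluster goes right; preceding coda = ∅.
σ2/σ3 boundary: /gw/ is a licit onset in full, so it all attaches to the next syllable.
σ3/σ4 boundary: /kgh/ splits as /kg/ + /h/ (/h/ is the longest suffix that is a licit onset).
σ4/σ5 boundary: /gg/ — longest licit onset from the right is /g/, leaving /g/ as coda.
σ5/σ6 boundary: cluster /gfk/ — the longest permitted-onset suffix is /k/; onset = /k/, preceding coda = /gf/.
So the parse is rq.flu.gwukg.hqg.gqgf.kol.
Mapping each syllable to C/V: /rq/ → CV, /flu/ → CCV, /gwukg/ → CCVCC, /hqg/ → CVC, /gqgf/ → CVCC, /kol/ → CVC.

CV.CCV.CCVCC.CVC.CVCC.CVC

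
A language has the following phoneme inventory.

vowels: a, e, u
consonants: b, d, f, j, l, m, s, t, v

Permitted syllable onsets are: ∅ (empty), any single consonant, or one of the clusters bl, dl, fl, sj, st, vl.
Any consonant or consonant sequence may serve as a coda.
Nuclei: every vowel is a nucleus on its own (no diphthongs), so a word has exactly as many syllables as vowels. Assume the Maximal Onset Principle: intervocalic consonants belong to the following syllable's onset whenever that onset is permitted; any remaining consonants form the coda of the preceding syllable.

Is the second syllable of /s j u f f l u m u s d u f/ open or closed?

open

Nuclei (vowels): u, u, u, u → 4 syllables.
σ1/σ2 boundary: /ffl/ splits as /f/ + /fl/ (/fl/ is the longest suffix that is a licit onset).
σ2/σ3 boundary: just /m/ — single C goes to the following onset.
σ3/σ4 boundary: /sd/ splits as /s/ + /d/ (/d/ is the longest suffix that is a licit onset).
Result: sjuf.flu.mus.duf.
Syllable 2 is /flu/; it ends in its nucleus with no coda, so it is open.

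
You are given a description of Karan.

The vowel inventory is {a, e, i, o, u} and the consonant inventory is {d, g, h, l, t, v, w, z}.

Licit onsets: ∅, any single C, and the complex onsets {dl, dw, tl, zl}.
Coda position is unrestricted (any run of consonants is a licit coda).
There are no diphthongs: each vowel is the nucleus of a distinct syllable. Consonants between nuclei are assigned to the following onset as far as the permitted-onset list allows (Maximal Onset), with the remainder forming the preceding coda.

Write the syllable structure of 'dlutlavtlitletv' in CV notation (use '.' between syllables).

Vowels present: u, a, i, e; each is a nucleus, giving 4 syllables.
V1 /u/ – V2 /a/: /tl/ — entire cluster is a permitted onset → onset /tl/, coda ∅.
V2 /a/ – V3 /i/: /vtl/; trying suffixes from longest down, /tl/ is the first permitted one, so coda /v/ | onset /tl/.
V3 /i/ – V4 /e/: /tl/ is a licit onset in full, so it all attaches to the next syllable.
So the parse is dlu.tlav.tli.tletv.
Mapping each syllable to C/V: /dlu/ → CCV, /tlav/ → CCVC, /tli/ → CCV, /tletv/ → CCVCC.

CCV.CCVC.CCV.CCVCC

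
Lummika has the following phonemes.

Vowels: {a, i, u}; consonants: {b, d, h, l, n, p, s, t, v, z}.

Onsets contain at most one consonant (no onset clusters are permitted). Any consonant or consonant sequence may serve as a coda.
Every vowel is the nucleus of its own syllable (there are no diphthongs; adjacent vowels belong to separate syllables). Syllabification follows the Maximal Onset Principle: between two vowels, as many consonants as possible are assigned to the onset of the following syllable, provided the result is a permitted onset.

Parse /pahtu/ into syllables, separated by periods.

Vowels present: a, u; each is a nucleus, giving 2 syllables.
V1 /a/ – V2 /u/: /ht/; trying suffixes from longest down, /t/ is the first permitted one, so coda /h/ | onset /t/.

pah.tu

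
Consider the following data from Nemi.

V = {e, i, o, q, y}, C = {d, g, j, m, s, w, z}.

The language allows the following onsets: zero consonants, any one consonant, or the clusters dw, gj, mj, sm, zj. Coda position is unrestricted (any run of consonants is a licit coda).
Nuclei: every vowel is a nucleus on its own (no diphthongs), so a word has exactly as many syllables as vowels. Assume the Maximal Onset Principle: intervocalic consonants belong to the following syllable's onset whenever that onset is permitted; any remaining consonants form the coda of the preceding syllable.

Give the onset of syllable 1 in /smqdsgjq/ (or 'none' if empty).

sm

Vowels present: q, q; each is a nucleus, giving 2 syllables.
Between /q/ (V1) and /q/ (V2): /dsgj/; trying suffixes from longest down, /gj/ is the first permitted one, so coda /ds/ | onset /gj/.
Putting it together: smqds.gjq.
Syllable 1 is /smqds/: onset /sm/, nucleus /q/, coda /ds/.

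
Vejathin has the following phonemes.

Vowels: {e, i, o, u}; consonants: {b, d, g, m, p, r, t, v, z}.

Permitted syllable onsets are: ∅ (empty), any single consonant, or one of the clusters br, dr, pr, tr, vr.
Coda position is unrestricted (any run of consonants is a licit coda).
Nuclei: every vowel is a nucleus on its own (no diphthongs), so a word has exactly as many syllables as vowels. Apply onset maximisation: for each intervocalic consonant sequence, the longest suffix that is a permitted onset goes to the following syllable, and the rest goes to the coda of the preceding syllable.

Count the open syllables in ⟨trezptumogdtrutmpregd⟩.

1

The vowels are e, u, o, u, e — 5 nuclei, so 5 syllables.
Between /e/ (V1) and /u/ (V2): /zpt/ — longest licit onset from the right is /t/, leaving /zp/ as coda.
Between /u/ (V2) and /o/ (V3): /m/ → onset of the next syllable (single consonants are always licit onsets).
Between /o/ (V3) and /u/ (V4): /gdtr/; trying suffixes from longest down, /tr/ is the first permitted one, so coda /gd/ | onset /tr/.
Between /u/ (V4) and /e/ (V5): cluster /tmpr/ — the longest permitted-onset suffix is /pr/; onset = /pr/, preceding coda = /tm/.
So the parse is trezp.tu.mogd.trutm.pregd.
Classifying each syllable: /trezp/ (closed), /tu/ (open), /mogd/ (closed), /trutm/ (closed), /pregd/ (closed).
Open syllables: 1.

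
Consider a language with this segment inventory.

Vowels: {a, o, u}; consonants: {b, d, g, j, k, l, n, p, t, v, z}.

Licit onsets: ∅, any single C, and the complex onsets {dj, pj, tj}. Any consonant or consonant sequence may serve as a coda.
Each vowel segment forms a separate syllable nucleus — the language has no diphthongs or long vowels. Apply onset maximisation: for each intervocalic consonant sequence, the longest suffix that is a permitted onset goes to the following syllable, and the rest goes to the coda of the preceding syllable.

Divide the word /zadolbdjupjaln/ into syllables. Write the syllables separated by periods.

Nuclei (vowels): a, o, u, a → 4 syllables.
V1 /a/ – V2 /o/: /d/ → onset of the next syllable (single consonants are always licit onsets).
V2 /o/ – V3 /u/: /lbdj/; trying suffixes from longest down, /dj/ is the first permitted one, so coda /lb/ | onset /dj/.
V3 /u/ – V4 /a/: /pj/ — entire cluster is a permitted onset → onset /pj/, coda ∅.

za.dolb.dju.pjaln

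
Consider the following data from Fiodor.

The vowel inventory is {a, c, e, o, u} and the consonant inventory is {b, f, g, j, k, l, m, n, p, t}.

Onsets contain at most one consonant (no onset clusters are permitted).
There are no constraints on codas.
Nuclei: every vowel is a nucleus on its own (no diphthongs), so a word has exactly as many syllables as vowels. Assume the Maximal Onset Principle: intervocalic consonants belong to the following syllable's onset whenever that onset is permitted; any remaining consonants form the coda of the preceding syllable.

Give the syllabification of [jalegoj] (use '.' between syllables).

ja.le.goj

Vowels present: a, e, o; each is a nucleus, giving 3 syllables.
Between /a/ (V1) and /e/ (V2): just /l/ — single C goes to the following onset.
Between /e/ (V2) and /o/ (V3): /g/ → onset of the next syllable (single consonants are always licit onsets).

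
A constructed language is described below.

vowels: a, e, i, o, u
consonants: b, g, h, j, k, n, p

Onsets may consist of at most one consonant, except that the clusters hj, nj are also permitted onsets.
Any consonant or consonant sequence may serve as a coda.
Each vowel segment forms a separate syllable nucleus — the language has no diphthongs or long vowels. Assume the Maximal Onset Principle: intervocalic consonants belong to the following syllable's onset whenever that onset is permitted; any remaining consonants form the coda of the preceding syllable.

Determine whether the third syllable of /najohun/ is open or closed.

Vowels present: a, o, u; each is a nucleus, giving 3 syllables.
σ1/σ2 boundary: /j/ → onset of the next syllable (single consonants are always licit onsets).
σ2/σ3 boundary: /h/ → onset of the next syllable (single consonants are always licit onsets).
Putting it together: na.jo.hun.
Syllable 3 is /hun/ with coda /n/, so it is closed.

closed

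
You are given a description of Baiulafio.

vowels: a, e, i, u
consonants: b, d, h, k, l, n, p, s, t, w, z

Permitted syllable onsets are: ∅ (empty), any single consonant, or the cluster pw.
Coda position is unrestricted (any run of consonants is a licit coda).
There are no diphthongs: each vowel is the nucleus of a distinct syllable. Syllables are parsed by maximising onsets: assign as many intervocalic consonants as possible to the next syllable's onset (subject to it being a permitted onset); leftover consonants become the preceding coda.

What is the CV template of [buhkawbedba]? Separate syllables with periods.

CVC.CVC.CVC.CV

The vowels are u, a, e, a — 4 nuclei, so 4 syllables.
/u…a/ gap (V1→V2): /hk/ — longest licit onset from the right is /k/, leaving /h/ as coda.
/a…e/ gap (V2→V3): /wb/ — longest licit onset from the right is /b/, leaving /w/ as coda.
/e…a/ gap (V3→V4): /db/ splits as /d/ + /b/ (/b/ is the longest suffix that is a licit onset).
Result: buh.kaw.bed.ba.
Mapping each syllable to C/V: /buh/ → CVC, /kaw/ → CVC, /bed/ → CVC, /ba/ → CV.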